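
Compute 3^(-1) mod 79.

Step 1: We need x such that 3 * x = 1 (mod 79).
Step 2: Using the extended Euclidean algorithm or trial:
  3 * 53 = 159 = 2 * 79 + 1.
Step 3: Since 159 mod 79 = 1, the inverse is x = 53.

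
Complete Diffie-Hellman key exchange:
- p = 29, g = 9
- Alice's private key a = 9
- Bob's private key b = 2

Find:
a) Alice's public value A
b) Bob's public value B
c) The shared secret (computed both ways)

Step 1: A = g^a mod p = 9^9 mod 29 = 6.
Step 2: B = g^b mod p = 9^2 mod 29 = 23.
Step 3: Alice computes s = B^a mod p = 23^9 mod 29 = 7.
Step 4: Bob computes s = A^b mod p = 6^2 mod 29 = 7.
Both sides agree: shared secret = 7.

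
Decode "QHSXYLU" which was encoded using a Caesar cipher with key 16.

Step 1: Reverse the shift by subtracting 16 from each letter position.
  Q (position 16) -> position (16-16) mod 26 = 0 -> A
  H (position 7) -> position (7-16) mod 26 = 17 -> R
  S (position 18) -> position (18-16) mod 26 = 2 -> C
  X (position 23) -> position (23-16) mod 26 = 7 -> H
  Y (position 24) -> position (24-16) mod 26 = 8 -> I
  L (position 11) -> position (11-16) mod 26 = 21 -> V
  U (position 20) -> position (20-16) mod 26 = 4 -> E
Decrypted message: ARCHIVE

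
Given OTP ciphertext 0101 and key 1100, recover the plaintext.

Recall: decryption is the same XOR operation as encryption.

Step 1: XOR ciphertext with key:
  Ciphertext: 0101
  Key:        1100
  XOR:        1001
Step 2: Plaintext = 1001 = 9 in decimal.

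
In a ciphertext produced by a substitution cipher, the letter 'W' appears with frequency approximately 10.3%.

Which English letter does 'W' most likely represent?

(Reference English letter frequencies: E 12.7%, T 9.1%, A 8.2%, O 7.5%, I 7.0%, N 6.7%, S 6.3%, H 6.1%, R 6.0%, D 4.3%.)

Step 1: The observed frequency is 10.3%.
Step 2: Compare with English frequencies:
  E: 12.7% (difference: 2.4%)
  T: 9.1% (difference: 1.2%) <-- closest
  A: 8.2% (difference: 2.1%)
  O: 7.5% (difference: 2.8%)
  I: 7.0% (difference: 3.3%)
  N: 6.7% (difference: 3.6%)
  S: 6.3% (difference: 4.0%)
  H: 6.1% (difference: 4.2%)
  R: 6.0% (difference: 4.3%)
  D: 4.3% (difference: 6.0%)
Step 3: 'W' most likely represents 'T' (frequency 9.1%).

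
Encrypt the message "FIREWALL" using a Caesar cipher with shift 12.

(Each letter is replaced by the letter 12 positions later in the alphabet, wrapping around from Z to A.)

Step 1: For each letter, shift forward by 12 positions (mod 26).
  F (position 5) -> position (5+12) mod 26 = 17 -> R
  I (position 8) -> position (8+12) mod 26 = 20 -> U
  R (position 17) -> position (17+12) mod 26 = 3 -> D
  E (position 4) -> position (4+12) mod 26 = 16 -> Q
  W (position 22) -> position (22+12) mod 26 = 8 -> I
  A (position 0) -> position (0+12) mod 26 = 12 -> M
  L (position 11) -> position (11+12) mod 26 = 23 -> X
  L (position 11) -> position (11+12) mod 26 = 23 -> X
Result: RUDQIMXX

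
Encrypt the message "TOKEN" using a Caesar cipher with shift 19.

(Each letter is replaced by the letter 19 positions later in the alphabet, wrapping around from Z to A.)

Step 1: For each letter, shift forward by 19 positions (mod 26).
  T (position 19) -> position (19+19) mod 26 = 12 -> M
  O (position 14) -> position (14+19) mod 26 = 7 -> H
  K (position 10) -> position (10+19) mod 26 = 3 -> D
  E (position 4) -> position (4+19) mod 26 = 23 -> X
  N (position 13) -> position (13+19) mod 26 = 6 -> G
Result: MHDXG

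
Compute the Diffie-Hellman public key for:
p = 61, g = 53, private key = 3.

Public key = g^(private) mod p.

Step 1: A = g^a mod p = 53^3 mod 61.
  53^1 mod 61 = 53
  53^2 mod 61 = (53 * 53) mod 61 = 3
  53^3 mod 61 = (3 * 53) mod 61 = 37
Result: A = 37.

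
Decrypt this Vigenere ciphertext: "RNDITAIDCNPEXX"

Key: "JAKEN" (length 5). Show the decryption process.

Step 1: Key 'JAKEN' has length 5. Extended key: JAKENJAKENJAKE
Step 2: Decrypt each position:
  R(17) - J(9) = 8 = I
  N(13) - A(0) = 13 = N
  D(3) - K(10) = 19 = T
  I(8) - E(4) = 4 = E
  T(19) - N(13) = 6 = G
  A(0) - J(9) = 17 = R
  I(8) - A(0) = 8 = I
  D(3) - K(10) = 19 = T
  C(2) - E(4) = 24 = Y
  N(13) - N(13) = 0 = A
  P(15) - J(9) = 6 = G
  E(4) - A(0) = 4 = E
  X(23) - K(10) = 13 = N
  X(23) - E(4) = 19 = T
Plaintext: INTEGRITYAGENT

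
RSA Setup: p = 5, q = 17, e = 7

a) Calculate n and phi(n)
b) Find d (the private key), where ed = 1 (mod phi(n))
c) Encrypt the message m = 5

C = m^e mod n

Step 1: n = 5 * 17 = 85.
Step 2: phi(n) = (5-1)(17-1) = 4 * 16 = 64.
Step 3: Find d = 7^(-1) mod 64 = 55.
  Verify: 7 * 55 = 385 = 1 (mod 64).
Step 4: C = 5^7 mod 85 = 10.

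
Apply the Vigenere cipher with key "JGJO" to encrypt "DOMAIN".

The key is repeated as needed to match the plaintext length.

Step 1: Repeat key to match plaintext length:
  Plaintext: DOMAIN
  Key:       JGJOJG
Step 2: Encrypt each letter:
  D(3) + J(9) = (3+9) mod 26 = 12 = M
  O(14) + G(6) = (14+6) mod 26 = 20 = U
  M(12) + J(9) = (12+9) mod 26 = 21 = V
  A(0) + O(14) = (0+14) mod 26 = 14 = O
  I(8) + J(9) = (8+9) mod 26 = 17 = R
  N(13) + G(6) = (13+6) mod 26 = 19 = T
Ciphertext: MUVORT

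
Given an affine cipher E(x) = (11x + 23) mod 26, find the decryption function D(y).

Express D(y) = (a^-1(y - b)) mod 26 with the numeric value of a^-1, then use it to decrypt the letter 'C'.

Step 1: Find a^-1, the modular inverse of 11 mod 26.
Step 2: We need 11 * a^-1 = 1 (mod 26).
Step 3: 11 * 19 = 209 = 8 * 26 + 1, so a^-1 = 19.
Step 4: D(y) = 19(y - 23) mod 26.
Step 5: Apply to 'C' (y = 2): D(2) = 19 * (2 - 23) mod 26 = 19 * -21 mod 26 = 17 -> 'R'.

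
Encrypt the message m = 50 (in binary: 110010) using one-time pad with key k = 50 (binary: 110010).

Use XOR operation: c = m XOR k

Step 1: Write out the XOR operation bit by bit:
  Message: 110010
  Key:     110010
  XOR:     000000
Step 2: Convert to decimal: 000000 = 0.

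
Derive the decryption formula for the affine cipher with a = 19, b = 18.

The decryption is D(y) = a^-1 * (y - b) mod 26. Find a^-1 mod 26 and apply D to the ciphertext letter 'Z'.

Step 1: Find a^-1, the modular inverse of 19 mod 26.
Step 2: We need 19 * a^-1 = 1 (mod 26).
Step 3: 19 * 11 = 209 = 8 * 26 + 1, so a^-1 = 11.
Step 4: D(y) = 11(y - 18) mod 26.
Step 5: Apply to 'Z' (y = 25): D(25) = 11 * (25 - 18) mod 26 = 11 * 7 mod 26 = 25 -> 'Z'.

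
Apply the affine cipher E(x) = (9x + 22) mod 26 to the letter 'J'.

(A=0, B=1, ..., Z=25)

Step 1: Convert 'J' to number: x = 9.
Step 2: E(9) = (9 * 9 + 22) mod 26 = 103 mod 26 = 25.
Step 3: Convert 25 back to letter: Z.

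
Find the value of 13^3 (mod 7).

Step 1: Compute 13^3 mod 7 step by step, reducing modulo 7 at each step.
  13^1 mod 7 = 6
  13^2 mod 7 = (6 * 13) mod 7 = 1
  13^3 mod 7 = (1 * 13) mod 7 = 6
Step 2: Result = 6.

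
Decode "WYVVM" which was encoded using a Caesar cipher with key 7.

Step 1: Reverse the shift by subtracting 7 from each letter position.
  W (position 22) -> position (22-7) mod 26 = 15 -> P
  Y (position 24) -> position (24-7) mod 26 = 17 -> R
  V (position 21) -> position (21-7) mod 26 = 14 -> O
  V (position 21) -> position (21-7) mod 26 = 14 -> O
  M (position 12) -> position (12-7) mod 26 = 5 -> F
Decrypted message: PROOF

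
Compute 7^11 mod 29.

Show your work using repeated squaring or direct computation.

Step 1: Compute 7^11 mod 29 step by step, reducing modulo 29 at each step.
  7^1 mod 29 = 7
  7^2 mod 29 = (7 * 7) mod 29 = 20
  7^3 mod 29 = (20 * 7) mod 29 = 24
  7^4 mod 29 = (24 * 7) mod 29 = 23
  7^5 mod 29 = (23 * 7) mod 29 = 16
  7^6 mod 29 = (16 * 7) mod 29 = 25
  7^7 mod 29 = (25 * 7) mod 29 = 1
  7^8 mod 29 = (1 * 7) mod 29 = 7
  7^9 mod 29 = (7 * 7) mod 29 = 20
  7^10 mod 29 = (20 * 7) mod 29 = 24
  7^11 mod 29 = (24 * 7) mod 29 = 23
Step 2: Result = 23.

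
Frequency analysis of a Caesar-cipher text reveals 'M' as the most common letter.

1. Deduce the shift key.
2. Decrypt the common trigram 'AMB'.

Step 1: In English, 'E' is the most frequent letter (12.7%).
Step 2: The most frequent ciphertext letter is 'M' (position 12).
Step 3: Shift = (12 - 4) mod 26 = 8.
Step 4: Decrypt 'AMB' by shifting back 8:
  A -> S
  M -> E
  B -> T
Step 5: 'AMB' decrypts to 'SET'.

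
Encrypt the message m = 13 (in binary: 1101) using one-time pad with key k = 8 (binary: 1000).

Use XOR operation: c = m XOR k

Step 1: Write out the XOR operation bit by bit:
  Message: 1101
  Key:     1000
  XOR:     0101
Step 2: Convert to decimal: 0101 = 5.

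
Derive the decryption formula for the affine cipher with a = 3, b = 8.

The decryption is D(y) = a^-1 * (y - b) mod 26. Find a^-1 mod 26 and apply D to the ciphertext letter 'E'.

Step 1: Find a^-1, the modular inverse of 3 mod 26.
Step 2: We need 3 * a^-1 = 1 (mod 26).
Step 3: 3 * 9 = 27 = 1 * 26 + 1, so a^-1 = 9.
Step 4: D(y) = 9(y - 8) mod 26.
Step 5: Apply to 'E' (y = 4): D(4) = 9 * (4 - 8) mod 26 = 9 * -4 mod 26 = 16 -> 'Q'.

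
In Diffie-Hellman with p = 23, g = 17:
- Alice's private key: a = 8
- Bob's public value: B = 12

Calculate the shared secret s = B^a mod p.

Step 1: s = B^a mod p = 12^8 mod 23.
  12^1 mod 23 = 12
  12^2 mod 23 = (12 * 12) mod 23 = 6
  12^3 mod 23 = (6 * 12) mod 23 = 3
  12^4 mod 23 = (3 * 12) mod 23 = 13
  12^5 mod 23 = (13 * 12) mod 23 = 18
  12^6 mod 23 = (18 * 12) mod 23 = 9
  12^7 mod 23 = (9 * 12) mod 23 = 16
  12^8 mod 23 = (16 * 12) mod 23 = 8
Result: shared secret = 8.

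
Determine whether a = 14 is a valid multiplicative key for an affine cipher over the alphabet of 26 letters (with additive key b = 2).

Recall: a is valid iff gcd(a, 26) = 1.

Step 1: Compute gcd(14, 26).
Step 2: gcd(14, 26) = 2.
Since gcd = 2 != 1, 14 shares a common factor with 26, so it cannot be used.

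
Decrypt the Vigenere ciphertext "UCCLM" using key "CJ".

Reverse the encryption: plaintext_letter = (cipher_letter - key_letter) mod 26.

Step 1: Extend key: CJCJC
Step 2: Decrypt each letter (c - k) mod 26:
  U(20) - C(2) = (20-2) mod 26 = 18 = S
  C(2) - J(9) = (2-9) mod 26 = 19 = T
  C(2) - C(2) = (2-2) mod 26 = 0 = A
  L(11) - J(9) = (11-9) mod 26 = 2 = C
  M(12) - C(2) = (12-2) mod 26 = 10 = K
Plaintext: STACK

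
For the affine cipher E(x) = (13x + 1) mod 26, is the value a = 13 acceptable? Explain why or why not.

Step 1: Compute gcd(13, 26).
Step 2: gcd(13, 26) = 13.
Since gcd = 13 != 1, 13 shares a common factor with 26, so it cannot be used.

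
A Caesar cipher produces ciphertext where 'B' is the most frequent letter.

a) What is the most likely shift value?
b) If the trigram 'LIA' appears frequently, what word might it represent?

Step 1: In English, 'E' is the most frequent letter (12.7%).
Step 2: The most frequent ciphertext letter is 'B' (position 1).
Step 3: Shift = (1 - 4) mod 26 = 23.
Step 4: Decrypt 'LIA' by shifting back 23:
  L -> O
  I -> L
  A -> D
Step 5: 'LIA' decrypts to 'OLD'.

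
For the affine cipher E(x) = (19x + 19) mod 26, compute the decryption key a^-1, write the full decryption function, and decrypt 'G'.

Step 1: Find a^-1, the modular inverse of 19 mod 26.
Step 2: We need 19 * a^-1 = 1 (mod 26).
Step 3: 19 * 11 = 209 = 8 * 26 + 1, so a^-1 = 11.
Step 4: D(y) = 11(y - 19) mod 26.
Step 5: Apply to 'G' (y = 6): D(6) = 11 * (6 - 19) mod 26 = 11 * -13 mod 26 = 13 -> 'N'.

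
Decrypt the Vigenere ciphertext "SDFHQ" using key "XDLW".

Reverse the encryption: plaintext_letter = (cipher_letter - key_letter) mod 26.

Step 1: Extend key: XDLWX
Step 2: Decrypt each letter (c - k) mod 26:
  S(18) - X(23) = (18-23) mod 26 = 21 = V
  D(3) - D(3) = (3-3) mod 26 = 0 = A
  F(5) - L(11) = (5-11) mod 26 = 20 = U
  H(7) - W(22) = (7-22) mod 26 = 11 = L
  Q(16) - X(23) = (16-23) mod 26 = 19 = T
Plaintext: VAULT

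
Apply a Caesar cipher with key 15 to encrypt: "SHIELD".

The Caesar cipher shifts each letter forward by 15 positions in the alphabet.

Step 1: For each letter, shift forward by 15 positions (mod 26).
  S (position 18) -> position (18+15) mod 26 = 7 -> H
  H (position 7) -> position (7+15) mod 26 = 22 -> W
  I (position 8) -> position (8+15) mod 26 = 23 -> X
  E (position 4) -> position (4+15) mod 26 = 19 -> T
  L (position 11) -> position (11+15) mod 26 = 0 -> A
  D (position 3) -> position (3+15) mod 26 = 18 -> S
Result: HWXTAS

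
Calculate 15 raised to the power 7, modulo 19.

Step 1: Compute 15^7 mod 19 step by step, reducing modulo 19 at each step.
  15^1 mod 19 = 15
  15^2 mod 19 = (15 * 15) mod 19 = 16
  15^3 mod 19 = (16 * 15) mod 19 = 12
  15^4 mod 19 = (12 * 15) mod 19 = 9
  15^5 mod 19 = (9 * 15) mod 19 = 2
  15^6 mod 19 = (2 * 15) mod 19 = 11
  15^7 mod 19 = (11 * 15) mod 19 = 13
Step 2: Result = 13.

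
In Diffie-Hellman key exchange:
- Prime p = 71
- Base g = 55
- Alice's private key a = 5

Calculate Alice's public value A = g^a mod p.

Step 1: A = g^a mod p = 55^5 mod 71.
  55^1 mod 71 = 55
  55^2 mod 71 = (55 * 55) mod 71 = 43
  55^3 mod 71 = (43 * 55) mod 71 = 22
  55^4 mod 71 = (22 * 55) mod 71 = 3
  55^5 mod 71 = (3 * 55) mod 71 = 23
Result: A = 23.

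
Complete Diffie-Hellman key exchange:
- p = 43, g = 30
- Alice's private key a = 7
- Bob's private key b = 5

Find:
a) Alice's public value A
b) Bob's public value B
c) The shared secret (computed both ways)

Step 1: A = g^a mod p = 30^7 mod 43 = 7.
Step 2: B = g^b mod p = 30^5 mod 43 = 12.
Step 3: Alice computes s = B^a mod p = 12^7 mod 43 = 37.
Step 4: Bob computes s = A^b mod p = 7^5 mod 43 = 37.
Both sides agree: shared secret = 37.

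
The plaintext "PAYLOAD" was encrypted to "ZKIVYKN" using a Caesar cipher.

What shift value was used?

Step 1: Compare first letters: P (position 15) -> Z (position 25).
Step 2: Shift = (25 - 15) mod 26 = 10.
The shift value is 10.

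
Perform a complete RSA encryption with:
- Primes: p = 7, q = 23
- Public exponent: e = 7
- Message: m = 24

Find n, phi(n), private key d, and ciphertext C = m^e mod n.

Step 1: n = 7 * 23 = 161.
Step 2: phi(n) = (7-1)(23-1) = 6 * 22 = 132.
Step 3: Find d = 7^(-1) mod 132 = 19.
  Verify: 7 * 19 = 133 = 1 (mod 132).
Step 4: C = 24^7 mod 161 = 24.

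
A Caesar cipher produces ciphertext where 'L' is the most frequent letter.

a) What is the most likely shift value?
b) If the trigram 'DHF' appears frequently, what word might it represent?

Step 1: In English, 'E' is the most frequent letter (12.7%).
Step 2: The most frequent ciphertext letter is 'L' (position 11).
Step 3: Shift = (11 - 4) mod 26 = 7.
Step 4: Decrypt 'DHF' by shifting back 7:
  D -> W
  H -> A
  F -> Y
Step 5: 'DHF' decrypts to 'WAY'.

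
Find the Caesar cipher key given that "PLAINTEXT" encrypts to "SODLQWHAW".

Step 1: Compare first letters: P (position 15) -> S (position 18).
Step 2: Shift = (18 - 15) mod 26 = 3.
The shift value is 3.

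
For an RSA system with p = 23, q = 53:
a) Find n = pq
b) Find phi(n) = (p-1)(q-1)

Step 1: n = p * q = 23 * 53 = 1219.
Step 2: phi(n) = (p-1)(q-1) = 22 * 52 = 1144.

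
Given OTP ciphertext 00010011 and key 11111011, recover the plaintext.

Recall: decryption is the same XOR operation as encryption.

Step 1: XOR ciphertext with key:
  Ciphertext: 00010011
  Key:        11111011
  XOR:        11101000
Step 2: Plaintext = 11101000 = 232 in decimal.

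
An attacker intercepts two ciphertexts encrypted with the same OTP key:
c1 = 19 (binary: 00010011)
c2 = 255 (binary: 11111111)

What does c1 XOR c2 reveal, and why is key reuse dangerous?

Step 1: c1 XOR c2 = (m1 XOR k) XOR (m2 XOR k).
Step 2: By XOR associativity/commutativity: = m1 XOR m2 XOR k XOR k = m1 XOR m2.
Step 3: 00010011 XOR 11111111 = 11101100 = 236.
Step 4: The key cancels out! An attacker learns m1 XOR m2 = 236, revealing the relationship between plaintexts.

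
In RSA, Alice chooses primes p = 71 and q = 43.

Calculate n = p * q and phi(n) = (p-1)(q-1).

Step 1: n = p * q = 71 * 43 = 3053.
Step 2: phi(n) = (p-1)(q-1) = 70 * 42 = 2940.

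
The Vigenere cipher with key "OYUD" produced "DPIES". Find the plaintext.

Step 1: Extend key: OYUDO
Step 2: Decrypt each letter (c - k) mod 26:
  D(3) - O(14) = (3-14) mod 26 = 15 = P
  P(15) - Y(24) = (15-24) mod 26 = 17 = R
  I(8) - U(20) = (8-20) mod 26 = 14 = O
  E(4) - D(3) = (4-3) mod 26 = 1 = B
  S(18) - O(14) = (18-14) mod 26 = 4 = E
Plaintext: PROBE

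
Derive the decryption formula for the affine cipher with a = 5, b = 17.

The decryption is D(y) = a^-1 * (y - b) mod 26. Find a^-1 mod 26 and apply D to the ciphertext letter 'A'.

Step 1: Find a^-1, the modular inverse of 5 mod 26.
Step 2: We need 5 * a^-1 = 1 (mod 26).
Step 3: 5 * 21 = 105 = 4 * 26 + 1, so a^-1 = 21.
Step 4: D(y) = 21(y - 17) mod 26.
Step 5: Apply to 'A' (y = 0): D(0) = 21 * (0 - 17) mod 26 = 21 * -17 mod 26 = 7 -> 'H'.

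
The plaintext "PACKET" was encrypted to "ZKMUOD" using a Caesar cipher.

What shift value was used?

Step 1: Compare first letters: P (position 15) -> Z (position 25).
Step 2: Shift = (25 - 15) mod 26 = 10.
The shift value is 10.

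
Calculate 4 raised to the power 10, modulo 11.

Step 1: Compute 4^10 mod 11 step by step, reducing modulo 11 at each step.
  4^1 mod 11 = 4
  4^2 mod 11 = (4 * 4) mod 11 = 5
  4^3 mod 11 = (5 * 4) mod 11 = 9
  4^4 mod 11 = (9 * 4) mod 11 = 3
  4^5 mod 11 = (3 * 4) mod 11 = 1
  4^6 mod 11 = (1 * 4) mod 11 = 4
  4^7 mod 11 = (4 * 4) mod 11 = 5
  4^8 mod 11 = (5 * 4) mod 11 = 9
  4^9 mod 11 = (9 * 4) mod 11 = 3
  4^10 mod 11 = (3 * 4) mod 11 = 1
Step 2: Result = 1.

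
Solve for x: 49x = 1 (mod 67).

Step 1: We need x such that 49 * x = 1 (mod 67).
Step 2: Using the extended Euclidean algorithm or trial:
  49 * 26 = 1274 = 19 * 67 + 1.
Step 3: Since 1274 mod 67 = 1, the inverse is x = 26.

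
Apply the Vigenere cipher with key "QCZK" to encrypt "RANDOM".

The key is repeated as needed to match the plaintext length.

Step 1: Repeat key to match plaintext length:
  Plaintext: RANDOM
  Key:       QCZKQC
Step 2: Encrypt each letter:
  R(17) + Q(16) = (17+16) mod 26 = 7 = H
  A(0) + C(2) = (0+2) mod 26 = 2 = C
  N(13) + Z(25) = (13+25) mod 26 = 12 = M
  D(3) + K(10) = (3+10) mod 26 = 13 = N
  O(14) + Q(16) = (14+16) mod 26 = 4 = E
  M(12) + C(2) = (12+2) mod 26 = 14 = O
Ciphertext: HCMNEO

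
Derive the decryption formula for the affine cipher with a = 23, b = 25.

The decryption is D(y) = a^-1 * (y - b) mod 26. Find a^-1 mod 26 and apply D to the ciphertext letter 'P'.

Step 1: Find a^-1, the modular inverse of 23 mod 26.
Step 2: We need 23 * a^-1 = 1 (mod 26).
Step 3: 23 * 17 = 391 = 15 * 26 + 1, so a^-1 = 17.
Step 4: D(y) = 17(y - 25) mod 26.
Step 5: Apply to 'P' (y = 15): D(15) = 17 * (15 - 25) mod 26 = 17 * -10 mod 26 = 12 -> 'M'.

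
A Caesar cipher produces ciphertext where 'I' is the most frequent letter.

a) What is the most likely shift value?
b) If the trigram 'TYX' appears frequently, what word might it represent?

Step 1: In English, 'E' is the most frequent letter (12.7%).
Step 2: The most frequent ciphertext letter is 'I' (position 8).
Step 3: Shift = (8 - 4) mod 26 = 4.
Step 4: Decrypt 'TYX' by shifting back 4:
  T -> P
  Y -> U
  X -> T
Step 5: 'TYX' decrypts to 'PUT'.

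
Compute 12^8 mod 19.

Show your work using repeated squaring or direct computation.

Step 1: Compute 12^8 mod 19 step by step, reducing modulo 19 at each step.
  12^1 mod 19 = 12
  12^2 mod 19 = (12 * 12) mod 19 = 11
  12^3 mod 19 = (11 * 12) mod 19 = 18
  12^4 mod 19 = (18 * 12) mod 19 = 7
  12^5 mod 19 = (7 * 12) mod 19 = 8
  12^6 mod 19 = (8 * 12) mod 19 = 1
  12^7 mod 19 = (1 * 12) mod 19 = 12
  12^8 mod 19 = (12 * 12) mod 19 = 11
Step 2: Result = 11.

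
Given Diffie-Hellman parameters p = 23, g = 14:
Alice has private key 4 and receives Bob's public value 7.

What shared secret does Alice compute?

Step 1: s = B^a mod p = 7^4 mod 23.
  7^1 mod 23 = 7
  7^2 mod 23 = (7 * 7) mod 23 = 3
  7^3 mod 23 = (3 * 7) mod 23 = 21
  7^4 mod 23 = (21 * 7) mod 23 = 9
Result: shared secret = 9.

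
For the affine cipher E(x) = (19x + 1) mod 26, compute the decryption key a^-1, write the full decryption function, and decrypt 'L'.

Step 1: Find a^-1, the modular inverse of 19 mod 26.
Step 2: We need 19 * a^-1 = 1 (mod 26).
Step 3: 19 * 11 = 209 = 8 * 26 + 1, so a^-1 = 11.
Step 4: D(y) = 11(y - 1) mod 26.
Step 5: Apply to 'L' (y = 11): D(11) = 11 * (11 - 1) mod 26 = 11 * 10 mod 26 = 6 -> 'G'.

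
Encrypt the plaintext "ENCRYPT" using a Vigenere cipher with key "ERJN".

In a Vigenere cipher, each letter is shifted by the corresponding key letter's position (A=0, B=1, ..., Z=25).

Step 1: Repeat key to match plaintext length:
  Plaintext: ENCRYPT
  Key:       ERJNERJ
Step 2: Encrypt each letter:
  E(4) + E(4) = (4+4) mod 26 = 8 = I
  N(13) + R(17) = (13+17) mod 26 = 4 = E
  C(2) + J(9) = (2+9) mod 26 = 11 = L
  R(17) + N(13) = (17+13) mod 26 = 4 = E
  Y(24) + E(4) = (24+4) mod 26 = 2 = C
  P(15) + R(17) = (15+17) mod 26 = 6 = G
  T(19) + J(9) = (19+9) mod 26 = 2 = C
Ciphertext: IELECGC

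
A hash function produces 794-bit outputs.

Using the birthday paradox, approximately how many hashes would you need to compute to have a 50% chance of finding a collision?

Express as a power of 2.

Step 1: The birthday paradox gives collision probability ~50% after sqrt(2^n) = 2^(n/2) hashes.
Step 2: For 794-bit output: 2^(794/2) = 2^397.
Step 3: Approximately 2^397 hash computations needed.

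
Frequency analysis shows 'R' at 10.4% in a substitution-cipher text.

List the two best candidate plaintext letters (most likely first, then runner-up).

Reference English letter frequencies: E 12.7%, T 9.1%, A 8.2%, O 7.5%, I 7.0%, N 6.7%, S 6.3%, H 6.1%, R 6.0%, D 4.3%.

Step 1: Observed frequency of 'R' is 10.4%.
Step 2: Compute distances to each reference frequency and sort:
  T (9.1%): difference = 1.3% <-- BEST
  A (8.2%): difference = 2.2% <-- RUNNER-UP
  E (12.7%): difference = 2.3%
  O (7.5%): difference = 2.9%
  I (7.0%): difference = 3.4%
Step 3: Most likely is 'T' (9.1%, diff 1.3%); second most likely is 'A' (8.2%, diff 2.2%).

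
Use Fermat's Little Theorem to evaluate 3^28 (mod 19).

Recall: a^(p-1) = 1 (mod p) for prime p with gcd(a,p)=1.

Step 1: Since 19 is prime, by Fermat's Little Theorem: 3^18 = 1 (mod 19).
Step 2: Reduce exponent: 28 mod 18 = 10.
Step 3: So 3^28 = 3^10 (mod 19).
Step 4: 3^10 mod 19 = 16.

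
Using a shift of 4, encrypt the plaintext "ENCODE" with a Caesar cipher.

Step 1: For each letter, shift forward by 4 positions (mod 26).
  E (position 4) -> position (4+4) mod 26 = 8 -> I
  N (position 13) -> position (13+4) mod 26 = 17 -> R
  C (position 2) -> position (2+4) mod 26 = 6 -> G
  O (position 14) -> position (14+4) mod 26 = 18 -> S
  D (position 3) -> position (3+4) mod 26 = 7 -> H
  E (position 4) -> position (4+4) mod 26 = 8 -> I
Result: IRGSHI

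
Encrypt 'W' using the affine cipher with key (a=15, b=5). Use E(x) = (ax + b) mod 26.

Step 1: Convert 'W' to number: x = 22.
Step 2: E(22) = (15 * 22 + 5) mod 26 = 335 mod 26 = 23.
Step 3: Convert 23 back to letter: X.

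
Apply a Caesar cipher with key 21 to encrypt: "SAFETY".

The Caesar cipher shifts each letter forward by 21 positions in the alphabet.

Step 1: For each letter, shift forward by 21 positions (mod 26).
  S (position 18) -> position (18+21) mod 26 = 13 -> N
  A (position 0) -> position (0+21) mod 26 = 21 -> V
  F (position 5) -> position (5+21) mod 26 = 0 -> A
  E (position 4) -> position (4+21) mod 26 = 25 -> Z
  T (position 19) -> position (19+21) mod 26 = 14 -> O
  Y (position 24) -> position (24+21) mod 26 = 19 -> T
Result: NVAZOT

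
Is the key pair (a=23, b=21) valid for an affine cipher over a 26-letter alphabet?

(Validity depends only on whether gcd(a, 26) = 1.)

Step 1: Compute gcd(23, 26).
Step 2: gcd(23, 26) = 1.
Since gcd = 1, 23 is coprime with 26, so it is a valid key.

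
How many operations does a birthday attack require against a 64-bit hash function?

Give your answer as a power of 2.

Step 1: The birthday paradox gives collision probability ~50% after sqrt(2^n) = 2^(n/2) hashes.
Step 2: For 64-bit output: 2^(64/2) = 2^32.
Step 3: Approximately 2^32 hash computations needed.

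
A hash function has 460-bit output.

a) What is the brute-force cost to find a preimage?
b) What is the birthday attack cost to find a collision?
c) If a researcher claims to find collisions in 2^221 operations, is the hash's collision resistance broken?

Step 1: Preimage resistance requires brute-force of 2^460 operations.
Step 2: Collision resistance (birthday bound) = 2^(460/2) = 2^230.
Step 3: The claimed attack costs 2^221 operations.
Step 4: Since 2^221 < 2^230, the claimed attack beats the generic birthday bound, so collision resistance is broken.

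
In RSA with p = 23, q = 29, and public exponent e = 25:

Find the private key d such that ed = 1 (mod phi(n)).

Step 1: n = 23 * 29 = 667.
Step 2: phi(n) = 22 * 28 = 616.
Step 3: Find d such that 25 * d = 1 (mod 616).
Step 4: d = 25^(-1) mod 616 = 345.
Verification: 25 * 345 = 8625 = 14 * 616 + 1.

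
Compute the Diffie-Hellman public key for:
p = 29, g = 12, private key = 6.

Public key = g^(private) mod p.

Step 1: A = g^a mod p = 12^6 mod 29.
  12^1 mod 29 = 12
  12^2 mod 29 = (12 * 12) mod 29 = 28
  12^3 mod 29 = (28 * 12) mod 29 = 17
  12^4 mod 29 = (17 * 12) mod 29 = 1
  12^5 mod 29 = (1 * 12) mod 29 = 12
  12^6 mod 29 = (12 * 12) mod 29 = 28
Result: A = 28.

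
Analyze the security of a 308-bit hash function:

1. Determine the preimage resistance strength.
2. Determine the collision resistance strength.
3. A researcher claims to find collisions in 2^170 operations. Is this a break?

Step 1: Preimage resistance requires brute-force of 2^308 operations.
Step 2: Collision resistance (birthday bound) = 2^(308/2) = 2^154.
Step 3: The claimed attack costs 2^170 operations.
Step 4: Since 2^170 >= 2^154, the claimed attack is no faster than the generic birthday attack, so this does not break collision resistance.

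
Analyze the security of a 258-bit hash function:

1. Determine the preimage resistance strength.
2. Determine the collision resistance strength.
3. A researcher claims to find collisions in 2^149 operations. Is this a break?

Step 1: Preimage resistance requires brute-force of 2^258 operations.
Step 2: Collision resistance (birthday bound) = 2^(258/2) = 2^129.
Step 3: The claimed attack costs 2^149 operations.
Step 4: Since 2^149 >= 2^129, the claimed attack is no faster than the generic birthday attack, so this does not break collision resistance.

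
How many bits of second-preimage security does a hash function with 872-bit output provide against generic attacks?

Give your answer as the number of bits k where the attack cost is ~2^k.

Step 1: The hash has a 872-bit output.
Step 2: Second-preimage resistance means: given a specific input x, it should be infeasible to find a different y with h(y) = h(x).
With a 872-bit output, a generic search for a second preimage costs about 2^872 evaluations (each trial matches the fixed target with probability 2^-872).
Step 3: Security level = 872 bits.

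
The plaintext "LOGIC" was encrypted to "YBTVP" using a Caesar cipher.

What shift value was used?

Step 1: Compare first letters: L (position 11) -> Y (position 24).
Step 2: Shift = (24 - 11) mod 26 = 13.
The shift value is 13.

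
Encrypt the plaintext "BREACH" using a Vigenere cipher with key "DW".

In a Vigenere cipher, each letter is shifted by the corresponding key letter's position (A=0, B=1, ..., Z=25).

Step 1: Repeat key to match plaintext length:
  Plaintext: BREACH
  Key:       DWDWDW
Step 2: Encrypt each letter:
  B(1) + D(3) = (1+3) mod 26 = 4 = E
  R(17) + W(22) = (17+22) mod 26 = 13 = N
  E(4) + D(3) = (4+3) mod 26 = 7 = H
  A(0) + W(22) = (0+22) mod 26 = 22 = W
  C(2) + D(3) = (2+3) mod 26 = 5 = F
  H(7) + W(22) = (7+22) mod 26 = 3 = D
Ciphertext: ENHWFD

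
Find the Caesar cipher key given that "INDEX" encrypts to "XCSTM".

Step 1: Compare first letters: I (position 8) -> X (position 23).
Step 2: Shift = (23 - 8) mod 26 = 15.
The shift value is 15.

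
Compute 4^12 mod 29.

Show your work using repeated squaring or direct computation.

Step 1: Compute 4^12 mod 29 step by step, reducing modulo 29 at each step.
  4^1 mod 29 = 4
  4^2 mod 29 = (4 * 4) mod 29 = 16
  4^3 mod 29 = (16 * 4) mod 29 = 6
  4^4 mod 29 = (6 * 4) mod 29 = 24
  4^5 mod 29 = (24 * 4) mod 29 = 9
  4^6 mod 29 = (9 * 4) mod 29 = 7
  4^7 mod 29 = (7 * 4) mod 29 = 28
  4^8 mod 29 = (28 * 4) mod 29 = 25
  4^9 mod 29 = (25 * 4) mod 29 = 13
  4^10 mod 29 = (13 * 4) mod 29 = 23
  4^11 mod 29 = (23 * 4) mod 29 = 5
  4^12 mod 29 = (5 * 4) mod 29 = 20
Step 2: Result = 20.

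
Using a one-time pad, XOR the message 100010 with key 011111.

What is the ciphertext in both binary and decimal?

Step 1: Write out the XOR operation bit by bit:
  Message: 100010
  Key:     011111
  XOR:     111101
Step 2: Convert to decimal: 111101 = 61.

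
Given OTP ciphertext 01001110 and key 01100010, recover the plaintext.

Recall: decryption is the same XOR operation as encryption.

Step 1: XOR ciphertext with key:
  Ciphertext: 01001110
  Key:        01100010
  XOR:        00101100
Step 2: Plaintext = 00101100 = 44 in decimal.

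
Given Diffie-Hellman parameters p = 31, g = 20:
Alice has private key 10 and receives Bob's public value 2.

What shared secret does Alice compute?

Step 1: s = B^a mod p = 2^10 mod 31.
  2^1 mod 31 = 2
  2^2 mod 31 = (2 * 2) mod 31 = 4
  2^3 mod 31 = (4 * 2) mod 31 = 8
  2^4 mod 31 = (8 * 2) mod 31 = 16
  2^5 mod 31 = (16 * 2) mod 31 = 1
  2^6 mod 31 = (1 * 2) mod 31 = 2
  2^7 mod 31 = (2 * 2) mod 31 = 4
  2^8 mod 31 = (4 * 2) mod 31 = 8
  2^9 mod 31 = (8 * 2) mod 31 = 16
  2^10 mod 31 = (16 * 2) mod 31 = 1
Result: shared secret = 1.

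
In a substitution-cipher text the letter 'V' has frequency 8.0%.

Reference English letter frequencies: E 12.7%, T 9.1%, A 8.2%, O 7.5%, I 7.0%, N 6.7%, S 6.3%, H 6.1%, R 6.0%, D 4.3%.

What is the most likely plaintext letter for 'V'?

Step 1: The observed frequency is 8.0%.
Step 2: Compare with English frequencies:
  E: 12.7% (difference: 4.7%)
  T: 9.1% (difference: 1.1%)
  A: 8.2% (difference: 0.2%) <-- closest
  O: 7.5% (difference: 0.5%)
  I: 7.0% (difference: 1.0%)
  N: 6.7% (difference: 1.3%)
  S: 6.3% (difference: 1.7%)
  H: 6.1% (difference: 1.9%)
  R: 6.0% (difference: 2.0%)
  D: 4.3% (difference: 3.7%)
Step 3: 'V' most likely represents 'A' (frequency 8.2%).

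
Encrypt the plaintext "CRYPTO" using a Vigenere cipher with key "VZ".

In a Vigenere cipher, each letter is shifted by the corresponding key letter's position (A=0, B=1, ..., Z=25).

Step 1: Repeat key to match plaintext length:
  Plaintext: CRYPTO
  Key:       VZVZVZ
Step 2: Encrypt each letter:
  C(2) + V(21) = (2+21) mod 26 = 23 = X
  R(17) + Z(25) = (17+25) mod 26 = 16 = Q
  Y(24) + V(21) = (24+21) mod 26 = 19 = T
  P(15) + Z(25) = (15+25) mod 26 = 14 = O
  T(19) + V(21) = (19+21) mod 26 = 14 = O
  O(14) + Z(25) = (14+25) mod 26 = 13 = N
Ciphertext: XQTOON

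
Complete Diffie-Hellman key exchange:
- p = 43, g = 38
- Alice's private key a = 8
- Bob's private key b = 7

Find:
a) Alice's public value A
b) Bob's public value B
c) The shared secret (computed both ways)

Step 1: A = g^a mod p = 38^8 mod 43 = 13.
Step 2: B = g^b mod p = 38^7 mod 43 = 6.
Step 3: Alice computes s = B^a mod p = 6^8 mod 43 = 36.
Step 4: Bob computes s = A^b mod p = 13^7 mod 43 = 36.
Both sides agree: shared secret = 36.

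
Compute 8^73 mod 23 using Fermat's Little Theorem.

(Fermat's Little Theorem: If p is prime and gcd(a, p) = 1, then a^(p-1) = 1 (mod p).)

Step 1: Since 23 is prime, by Fermat's Little Theorem: 8^22 = 1 (mod 23).
Step 2: Reduce exponent: 73 mod 22 = 7.
Step 3: So 8^73 = 8^7 (mod 23).
Step 4: 8^7 mod 23 = 12.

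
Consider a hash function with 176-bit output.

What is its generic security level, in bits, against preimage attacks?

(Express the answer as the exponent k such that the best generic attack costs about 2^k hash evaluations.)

Step 1: The hash has a 176-bit output.
Step 2: Preimage resistance means: given a digest h(x), it should be infeasible to find any input that hashes to it.
With a 176-bit output there are 2^176 possible digests, so a generic brute-force preimage search costs about 2^176 evaluations.
Step 3: Security level = 176 bits.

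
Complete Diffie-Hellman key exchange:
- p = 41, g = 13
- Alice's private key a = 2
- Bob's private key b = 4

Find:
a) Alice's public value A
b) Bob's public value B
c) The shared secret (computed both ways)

Step 1: A = g^a mod p = 13^2 mod 41 = 5.
Step 2: B = g^b mod p = 13^4 mod 41 = 25.
Step 3: Alice computes s = B^a mod p = 25^2 mod 41 = 10.
Step 4: Bob computes s = A^b mod p = 5^4 mod 41 = 10.
Both sides agree: shared secret = 10.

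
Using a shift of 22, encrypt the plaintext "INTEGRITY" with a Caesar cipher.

Step 1: For each letter, shift forward by 22 positions (mod 26).
  I (position 8) -> position (8+22) mod 26 = 4 -> E
  N (position 13) -> position (13+22) mod 26 = 9 -> J
  T (position 19) -> position (19+22) mod 26 = 15 -> P
  E (position 4) -> position (4+22) mod 26 = 0 -> A
  G (position 6) -> position (6+22) mod 26 = 2 -> C
  R (position 17) -> position (17+22) mod 26 = 13 -> N
  I (position 8) -> position (8+22) mod 26 = 4 -> E
  T (position 19) -> position (19+22) mod 26 = 15 -> P
  Y (position 24) -> position (24+22) mod 26 = 20 -> U
Result: EJPACNEPU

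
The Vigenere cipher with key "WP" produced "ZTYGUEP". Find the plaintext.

Step 1: Extend key: WPWPWPW
Step 2: Decrypt each letter (c - k) mod 26:
  Z(25) - W(22) = (25-22) mod 26 = 3 = D
  T(19) - P(15) = (19-15) mod 26 = 4 = E
  Y(24) - W(22) = (24-22) mod 26 = 2 = C
  G(6) - P(15) = (6-15) mod 26 = 17 = R
  U(20) - W(22) = (20-22) mod 26 = 24 = Y
  E(4) - P(15) = (4-15) mod 26 = 15 = P
  P(15) - W(22) = (15-22) mod 26 = 19 = T
Plaintext: DECRYPT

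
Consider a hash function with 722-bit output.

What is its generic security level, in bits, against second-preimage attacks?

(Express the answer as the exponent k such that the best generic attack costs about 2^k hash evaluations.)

Step 1: The hash has a 722-bit output.
Step 2: Second-preimage resistance means: given a specific input x, it should be infeasible to find a different y with h(y) = h(x).
With a 722-bit output, a generic search for a second preimage costs about 2^722 evaluations (each trial matches the fixed target with probability 2^-722).
Step 3: Security level = 722 bits.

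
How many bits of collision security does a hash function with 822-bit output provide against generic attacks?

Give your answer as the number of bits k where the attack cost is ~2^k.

Step 1: The hash has a 822-bit output.
Step 2: Collision resistance means it should be infeasible to find any x != y with h(x) = h(y).
By the birthday bound, a generic collision search succeeds after about sqrt(2^822) = 2^(822/2) = 2^411 evaluations.
Step 3: Security level = 411 bits.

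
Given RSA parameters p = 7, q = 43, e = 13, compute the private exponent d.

Step 1: n = 7 * 43 = 301.
Step 2: phi(n) = 6 * 42 = 252.
Step 3: Find d such that 13 * d = 1 (mod 252).
Step 4: d = 13^(-1) mod 252 = 97.
Verification: 13 * 97 = 1261 = 5 * 252 + 1.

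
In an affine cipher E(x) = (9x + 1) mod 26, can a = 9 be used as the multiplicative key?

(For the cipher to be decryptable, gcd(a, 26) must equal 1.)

Step 1: Compute gcd(9, 26).
Step 2: gcd(9, 26) = 1.
Since gcd = 1, 9 is coprime with 26, so it is a valid key.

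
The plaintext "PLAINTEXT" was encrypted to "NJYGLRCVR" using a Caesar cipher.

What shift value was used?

Step 1: Compare first letters: P (position 15) -> N (position 13).
Step 2: Shift = (13 - 15) mod 26 = 24.
The shift value is 24.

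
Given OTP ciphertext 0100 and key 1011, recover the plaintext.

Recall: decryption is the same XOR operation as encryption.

Step 1: XOR ciphertext with key:
  Ciphertext: 0100
  Key:        1011
  XOR:        1111
Step 2: Plaintext = 1111 = 15 in decimal.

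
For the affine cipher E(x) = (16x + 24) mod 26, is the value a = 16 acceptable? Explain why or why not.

Step 1: Compute gcd(16, 26).
Step 2: gcd(16, 26) = 2.
Since gcd = 2 != 1, 16 shares a common factor with 26, so it cannot be used.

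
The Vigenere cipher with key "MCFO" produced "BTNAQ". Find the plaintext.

Step 1: Extend key: MCFOM
Step 2: Decrypt each letter (c - k) mod 26:
  B(1) - M(12) = (1-12) mod 26 = 15 = P
  T(19) - C(2) = (19-2) mod 26 = 17 = R
  N(13) - F(5) = (13-5) mod 26 = 8 = I
  A(0) - O(14) = (0-14) mod 26 = 12 = M
  Q(16) - M(12) = (16-12) mod 26 = 4 = E
Plaintext: PRIME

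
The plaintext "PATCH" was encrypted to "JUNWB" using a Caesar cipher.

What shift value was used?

Step 1: Compare first letters: P (position 15) -> J (position 9).
Step 2: Shift = (9 - 15) mod 26 = 20.
The shift value is 20.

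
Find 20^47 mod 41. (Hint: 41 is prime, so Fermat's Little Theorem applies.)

Step 1: Since 41 is prime, by Fermat's Little Theorem: 20^40 = 1 (mod 41).
Step 2: Reduce exponent: 47 mod 40 = 7.
Step 3: So 20^47 = 20^7 (mod 41).
Step 4: 20^7 mod 41 = 8.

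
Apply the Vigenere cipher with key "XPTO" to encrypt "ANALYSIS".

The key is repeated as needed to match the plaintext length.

Step 1: Repeat key to match plaintext length:
  Plaintext: ANALYSIS
  Key:       XPTOXPTO
Step 2: Encrypt each letter:
  A(0) + X(23) = (0+23) mod 26 = 23 = X
  N(13) + P(15) = (13+15) mod 26 = 2 = C
  A(0) + T(19) = (0+19) mod 26 = 19 = T
  L(11) + O(14) = (11+14) mod 26 = 25 = Z
  Y(24) + X(23) = (24+23) mod 26 = 21 = V
  S(18) + P(15) = (18+15) mod 26 = 7 = H
  I(8) + T(19) = (8+19) mod 26 = 1 = B
  S(18) + O(14) = (18+14) mod 26 = 6 = G
Ciphertext: XCTZVHBG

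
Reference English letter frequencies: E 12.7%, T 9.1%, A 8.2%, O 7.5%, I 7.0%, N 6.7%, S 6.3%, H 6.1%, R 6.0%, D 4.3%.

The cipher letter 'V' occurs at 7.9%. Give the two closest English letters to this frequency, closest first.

Step 1: Observed frequency of 'V' is 7.9%.
Step 2: Compute distances to each reference frequency and sort:
  A (8.2%): difference = 0.3% <-- BEST
  O (7.5%): difference = 0.4% <-- RUNNER-UP
  I (7.0%): difference = 0.9%
  T (9.1%): difference = 1.2%
  N (6.7%): difference = 1.2%
Step 3: Most likely is 'A' (8.2%, diff 0.3%); second most likely is 'O' (7.5%, diff 0.4%).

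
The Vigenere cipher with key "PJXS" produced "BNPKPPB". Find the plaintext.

Step 1: Extend key: PJXSPJX
Step 2: Decrypt each letter (c - k) mod 26:
  B(1) - P(15) = (1-15) mod 26 = 12 = M
  N(13) - J(9) = (13-9) mod 26 = 4 = E
  P(15) - X(23) = (15-23) mod 26 = 18 = S
  K(10) - S(18) = (10-18) mod 26 = 18 = S
  P(15) - P(15) = (15-15) mod 26 = 0 = A
  P(15) - J(9) = (15-9) mod 26 = 6 = G
  B(1) - X(23) = (1-23) mod 26 = 4 = E
Plaintext: MESSAGE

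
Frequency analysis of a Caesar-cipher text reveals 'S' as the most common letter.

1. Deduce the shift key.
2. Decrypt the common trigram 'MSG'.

Step 1: In English, 'E' is the most frequent letter (12.7%).
Step 2: The most frequent ciphertext letter is 'S' (position 18).
Step 3: Shift = (18 - 4) mod 26 = 14.
Step 4: Decrypt 'MSG' by shifting back 14:
  M -> Y
  S -> E
  G -> S
Step 5: 'MSG' decrypts to 'YES'.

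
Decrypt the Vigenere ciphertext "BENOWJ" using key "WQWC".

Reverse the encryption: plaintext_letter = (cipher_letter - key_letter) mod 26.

Step 1: Extend key: WQWCWQ
Step 2: Decrypt each letter (c - k) mod 26:
  B(1) - W(22) = (1-22) mod 26 = 5 = F
  E(4) - Q(16) = (4-16) mod 26 = 14 = O
  N(13) - W(22) = (13-22) mod 26 = 17 = R
  O(14) - C(2) = (14-2) mod 26 = 12 = M
  W(22) - W(22) = (22-22) mod 26 = 0 = A
  J(9) - Q(16) = (9-16) mod 26 = 19 = T
Plaintext: FORMAT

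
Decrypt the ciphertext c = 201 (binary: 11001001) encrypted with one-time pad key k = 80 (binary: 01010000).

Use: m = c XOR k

Step 1: XOR ciphertext with key:
  Ciphertext: 11001001
  Key:        01010000
  XOR:        10011001
Step 2: Plaintext = 10011001 = 153 in decimal.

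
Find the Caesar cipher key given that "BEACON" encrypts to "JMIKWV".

Step 1: Compare first letters: B (position 1) -> J (position 9).
Step 2: Shift = (9 - 1) mod 26 = 8.
The shift value is 8.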